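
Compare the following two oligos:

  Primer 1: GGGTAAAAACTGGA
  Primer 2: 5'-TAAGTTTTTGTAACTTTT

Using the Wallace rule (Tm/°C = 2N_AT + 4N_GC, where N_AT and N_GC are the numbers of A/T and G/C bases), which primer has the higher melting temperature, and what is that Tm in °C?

Primer 1: A+T=8, G+C=6 → Tm = 2(8)+4(6) = 40°C
Primer 2: A+T=15, G+C=3 → Tm = 2(15)+4(3) = 42°C
40°C vs 42°C → primer 2 is higher.

Primer 2, 42°C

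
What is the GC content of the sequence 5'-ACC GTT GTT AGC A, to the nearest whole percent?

46%

Counting bases: A=3, C=3, T=4, G=3
G+C = 3 + 3 = 6 out of 13 bases
%GC = 6/13 × 100 = 46.15% ≈ 46%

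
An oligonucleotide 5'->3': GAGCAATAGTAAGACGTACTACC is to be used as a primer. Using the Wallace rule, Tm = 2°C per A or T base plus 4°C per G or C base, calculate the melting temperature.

A=9, C=5, G=5, T=4
A+T = 13, G+C = 10
Tm = 2(13) + 4(10) = 26 + 40 = 66°C

66°C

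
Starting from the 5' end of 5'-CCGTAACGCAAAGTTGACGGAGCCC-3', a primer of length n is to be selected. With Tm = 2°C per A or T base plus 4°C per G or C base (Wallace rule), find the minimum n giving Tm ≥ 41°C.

First 13 bases: CCGTAACGCAAAG → Tm = 40°C (< 41°C)
First 14 bases: CCGTAACGCAAAGT → Tm = 42°C (≥ 41°C)
Since every base adds ≥2°C, Tm only increases with n, so the threshold is first crossed at n = 14.

n = 14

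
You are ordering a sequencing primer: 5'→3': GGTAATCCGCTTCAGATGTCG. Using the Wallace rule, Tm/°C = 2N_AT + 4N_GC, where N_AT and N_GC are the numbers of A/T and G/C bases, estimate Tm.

Counting bases: C=5, T=6, A=4, G=6
So N_AT = 10 and N_GC = 11.
Tm = 4·11 + 2·10 = 44 + 20 = 64°C

64°C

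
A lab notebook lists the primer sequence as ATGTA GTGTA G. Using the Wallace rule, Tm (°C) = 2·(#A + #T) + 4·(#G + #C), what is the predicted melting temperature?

Scanning the sequence gives C=0, A=3, T=4, G=4.
A+T = 7, G+C = 4
Tm = 2×7 + 4×4 = 30°C

30°C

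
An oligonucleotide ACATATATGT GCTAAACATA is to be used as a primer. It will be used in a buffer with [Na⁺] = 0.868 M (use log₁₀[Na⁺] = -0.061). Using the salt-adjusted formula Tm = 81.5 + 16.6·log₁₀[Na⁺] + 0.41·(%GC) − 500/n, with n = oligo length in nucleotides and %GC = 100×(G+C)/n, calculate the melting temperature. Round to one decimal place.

Length n = 20. C=3, G=2, T=6, A=9
G+C = 5, so %GC = 5/20 × 100 = 25%
Salt term: 16.6 × (-0.061) = -1.013
GC term: 0.41 × 25 = 10.25; length term: −500/20 = −25
Tm = 81.5 + (-1.013) + 10.25 − 25 = 65.737 → 65.7°C

65.7°C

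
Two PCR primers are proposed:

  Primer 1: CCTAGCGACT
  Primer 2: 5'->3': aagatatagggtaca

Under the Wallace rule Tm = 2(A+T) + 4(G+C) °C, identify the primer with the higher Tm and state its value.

Primer 2, 40°C

Primer 1: A+T=4, G+C=6 → Tm = 2(4)+4(6) = 32°C
Primer 2: A+T=10, G+C=5 → Tm = 2(10)+4(5) = 40°C
32°C vs 40°C → primer 2 is higher.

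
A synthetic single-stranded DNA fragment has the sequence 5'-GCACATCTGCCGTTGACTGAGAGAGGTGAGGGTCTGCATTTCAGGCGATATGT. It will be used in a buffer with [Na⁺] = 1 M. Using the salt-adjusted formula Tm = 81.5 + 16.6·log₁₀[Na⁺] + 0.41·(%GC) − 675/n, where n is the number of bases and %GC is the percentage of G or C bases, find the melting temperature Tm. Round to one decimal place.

90.4°C

Length n = 53. Scanning the sequence gives G=18, T=14, C=10, A=11.
G+C = 28, so %GC = 28/53 × 100 = 52.83%
Salt term: 16.6 × (0) = 0
GC term: 0.41 × 52.83 = 21.66; length term: −675/53 = −12.736
Tm = 81.5 + (0) + 21.66 − 12.736 = 90.424 → 90.4°C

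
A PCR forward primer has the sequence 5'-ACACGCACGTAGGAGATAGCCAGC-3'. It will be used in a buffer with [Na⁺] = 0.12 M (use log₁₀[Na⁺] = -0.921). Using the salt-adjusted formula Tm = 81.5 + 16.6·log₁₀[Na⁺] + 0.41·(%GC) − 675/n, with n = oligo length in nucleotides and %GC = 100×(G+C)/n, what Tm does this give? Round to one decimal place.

62.0°C

Length n = 24. Base counts: A=8, G=7, T=2, C=7
G+C = 14, so %GC = 14/24 × 100 = 58.333%
Salt term: 16.6 × (-0.921) = -15.289
GC term: 0.41 × 58.333 = 23.917; length term: −675/24 = −28.125
Tm = 81.5 + (-15.289) + 23.917 − 28.125 = 62.003 → 62.0°C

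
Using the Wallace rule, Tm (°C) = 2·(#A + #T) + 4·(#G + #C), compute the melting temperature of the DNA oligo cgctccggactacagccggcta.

74°C

T=3, C=9, A=4, G=6
A+T = 7, G+C = 15
Tm = 2(7) + 4(15) = 14 + 60 = 74°C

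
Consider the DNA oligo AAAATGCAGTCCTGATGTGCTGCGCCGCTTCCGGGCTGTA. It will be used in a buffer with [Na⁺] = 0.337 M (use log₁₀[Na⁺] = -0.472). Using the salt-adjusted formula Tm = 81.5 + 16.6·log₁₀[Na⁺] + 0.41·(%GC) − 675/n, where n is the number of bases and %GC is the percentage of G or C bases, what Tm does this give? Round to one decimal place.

80.4°C

Length n = 40. Base counts: C=11, T=10, G=12, A=7
G+C = 23, so %GC = 23/40 × 100 = 57.5%
Salt term: 16.6 × (-0.472) = -7.835
GC term: 0.41 × 57.5 = 23.575; length term: −675/40 = −16.875
Tm = 81.5 + (-7.835) + 23.575 − 16.875 = 80.365 → 80.4°C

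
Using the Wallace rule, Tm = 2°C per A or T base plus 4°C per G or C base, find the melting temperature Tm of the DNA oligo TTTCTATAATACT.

30°C

Base counts: G=0, T=7, A=4, C=2
AT pairs contribute 11, GC pairs contribute 2.
Tm = 4·2 + 2·11 = 8 + 22 = 30°C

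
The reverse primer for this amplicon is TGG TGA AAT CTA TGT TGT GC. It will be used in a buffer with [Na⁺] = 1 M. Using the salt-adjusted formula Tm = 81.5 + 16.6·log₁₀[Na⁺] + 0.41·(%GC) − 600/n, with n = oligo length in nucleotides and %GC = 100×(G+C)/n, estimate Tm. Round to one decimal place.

67.9°C

Length n = 20. A=4, C=2, T=8, G=6
G+C = 8, so %GC = 8/20 × 100 = 40%
Salt term: 16.6 × (0) = 0
GC term: 0.41 × 40 = 16.4; length term: −600/20 = −30
Tm = 81.5 + (0) + 16.4 − 30 = 67.9 → 67.9°C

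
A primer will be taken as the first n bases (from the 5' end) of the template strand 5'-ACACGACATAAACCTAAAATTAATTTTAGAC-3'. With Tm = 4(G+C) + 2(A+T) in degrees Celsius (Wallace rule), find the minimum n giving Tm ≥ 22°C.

n = 7

First 6 bases: ACACGA → Tm = 18°C (< 22°C)
First 7 bases: ACACGAC → Tm = 22°C (≥ 22°C)
Each additional base adds 2°C (A/T) or 4°C (G/C), so Tm is non-decreasing in n; n = 7 is the first length to reach 22°C.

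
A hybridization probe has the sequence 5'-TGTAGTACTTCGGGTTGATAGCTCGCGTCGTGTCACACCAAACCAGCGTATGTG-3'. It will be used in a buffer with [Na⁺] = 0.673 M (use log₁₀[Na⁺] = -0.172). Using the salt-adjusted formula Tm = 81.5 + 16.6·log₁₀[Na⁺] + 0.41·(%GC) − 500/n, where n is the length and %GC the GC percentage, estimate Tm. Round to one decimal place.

Length n = 54. T=15, C=13, A=11, G=15
G+C = 28, so %GC = 28/54 × 100 = 51.852%
Salt term: 16.6 × (-0.172) = -2.855
GC term: 0.41 × 51.852 = 21.259; length term: −500/54 = −9.259
Tm = 81.5 + (-2.855) + 21.259 − 9.259 = 90.645 → 90.6°C

90.6°C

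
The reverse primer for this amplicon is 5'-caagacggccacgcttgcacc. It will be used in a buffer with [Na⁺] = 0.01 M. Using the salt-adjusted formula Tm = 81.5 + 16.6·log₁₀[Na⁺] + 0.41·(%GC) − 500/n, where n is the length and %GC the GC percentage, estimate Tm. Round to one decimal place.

51.8°C

Length n = 21. T=2, G=5, C=9, A=5
G+C = 14, so %GC = 14/21 × 100 = 66.667%
Salt term: 16.6 × (-2) = -33.2
GC term: 0.41 × 66.667 = 27.333; length term: −500/21 = −23.81
Tm = 81.5 + (-33.2) + 27.333 − 23.81 = 51.823 → 51.8°C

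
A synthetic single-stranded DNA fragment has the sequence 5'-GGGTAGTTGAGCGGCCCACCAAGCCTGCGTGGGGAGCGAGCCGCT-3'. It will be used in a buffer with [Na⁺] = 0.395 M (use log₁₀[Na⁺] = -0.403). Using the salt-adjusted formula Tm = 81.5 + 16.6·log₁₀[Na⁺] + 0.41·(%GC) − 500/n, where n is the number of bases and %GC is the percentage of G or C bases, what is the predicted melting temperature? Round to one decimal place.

Length n = 45. Scanning the sequence gives T=6, C=13, A=7, G=19.
G+C = 32, so %GC = 32/45 × 100 = 71.111%
Salt term: 16.6 × (-0.403) = -6.69
GC term: 0.41 × 71.111 = 29.156; length term: −500/45 = −11.111
Tm = 81.5 + (-6.69) + 29.156 − 11.111 = 92.855 → 92.9°C

92.9°C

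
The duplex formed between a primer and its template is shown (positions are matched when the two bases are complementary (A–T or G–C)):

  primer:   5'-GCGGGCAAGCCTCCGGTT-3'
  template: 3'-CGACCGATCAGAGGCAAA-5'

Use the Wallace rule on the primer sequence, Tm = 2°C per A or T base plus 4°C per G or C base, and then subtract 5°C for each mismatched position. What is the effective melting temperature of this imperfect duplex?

Primer base counts: A=2, T=3, G=7, C=6 → A+T=5, G+C=13
Perfect-match Tm = 2(5) + 4(13) = 10 + 52 = 62°C
Mismatches (positions where the bases are not complementary): 4 (at positions 3, 7, 10, 16)
Effective Tm = 62 − 4×5 = 62 − 20 = 42°C

42°C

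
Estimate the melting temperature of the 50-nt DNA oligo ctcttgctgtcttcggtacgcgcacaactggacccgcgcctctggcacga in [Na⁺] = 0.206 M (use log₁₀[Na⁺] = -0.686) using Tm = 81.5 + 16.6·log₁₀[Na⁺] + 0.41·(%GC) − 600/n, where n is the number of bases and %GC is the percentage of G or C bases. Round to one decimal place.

Length n = 50. A=7, C=19, T=11, G=13
G+C = 32, so %GC = 32/50 × 100 = 64%
Salt term: 16.6 × (-0.686) = -11.388
GC term: 0.41 × 64 = 26.24; length term: −600/50 = −12
Tm = 81.5 + (-11.388) + 26.24 − 12 = 84.352 → 84.4°C

84.4°C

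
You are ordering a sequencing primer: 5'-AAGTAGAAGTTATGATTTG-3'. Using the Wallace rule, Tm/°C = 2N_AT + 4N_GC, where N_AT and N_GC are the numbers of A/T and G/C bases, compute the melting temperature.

Base counts: C=0, G=5, A=7, T=7
AT pairs contribute 14, GC pairs contribute 5.
Tm = 2(14) + 4(5) = 28 + 20 = 48°C

48°C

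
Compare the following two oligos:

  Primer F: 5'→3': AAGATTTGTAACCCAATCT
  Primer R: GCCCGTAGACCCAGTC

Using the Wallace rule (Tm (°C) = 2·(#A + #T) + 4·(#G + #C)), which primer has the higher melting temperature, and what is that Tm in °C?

Primer F: A+T=13, G+C=6 → Tm = 2(13)+4(6) = 50°C
Primer R: A+T=5, G+C=11 → Tm = 2(5)+4(11) = 54°C
50°C vs 54°C → primer R is higher.

Primer R, 54°C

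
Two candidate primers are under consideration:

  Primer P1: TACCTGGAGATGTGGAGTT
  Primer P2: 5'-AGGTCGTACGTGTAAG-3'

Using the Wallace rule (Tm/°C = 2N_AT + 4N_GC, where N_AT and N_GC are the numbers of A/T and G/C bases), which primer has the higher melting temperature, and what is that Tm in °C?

Primer P1: A+T=10, G+C=9 → Tm = 2(10)+4(9) = 56°C
Primer P2: A+T=8, G+C=8 → Tm = 2(8)+4(8) = 48°C
56°C vs 48°C → primer P1 is higher.

Primer P1, 56°C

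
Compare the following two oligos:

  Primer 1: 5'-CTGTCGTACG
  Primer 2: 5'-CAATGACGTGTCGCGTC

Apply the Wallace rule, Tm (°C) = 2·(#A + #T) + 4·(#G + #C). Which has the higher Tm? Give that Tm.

Primer 2, 54°C

Primer 1: A+T=4, G+C=6 → Tm = 2(4)+4(6) = 32°C
Primer 2: A+T=7, G+C=10 → Tm = 2(7)+4(10) = 54°C
32°C vs 54°C → primer 2 is higher.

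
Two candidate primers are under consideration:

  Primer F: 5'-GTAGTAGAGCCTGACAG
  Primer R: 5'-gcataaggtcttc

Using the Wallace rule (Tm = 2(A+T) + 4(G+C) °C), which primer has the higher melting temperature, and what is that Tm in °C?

Primer F, 52°C

Primer F: A+T=8, G+C=9 → Tm = 2(8)+4(9) = 52°C
Primer R: A+T=7, G+C=6 → Tm = 2(7)+4(6) = 38°C
52°C vs 38°C → primer F is higher.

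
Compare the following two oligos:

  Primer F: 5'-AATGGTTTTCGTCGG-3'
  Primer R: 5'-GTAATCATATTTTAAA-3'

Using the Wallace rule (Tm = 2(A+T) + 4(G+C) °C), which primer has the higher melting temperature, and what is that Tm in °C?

Primer F, 44°C

Primer F: A+T=8, G+C=7 → Tm = 2(8)+4(7) = 44°C
Primer R: A+T=14, G+C=2 → Tm = 2(14)+4(2) = 36°C
44°C vs 36°C → primer F is higher.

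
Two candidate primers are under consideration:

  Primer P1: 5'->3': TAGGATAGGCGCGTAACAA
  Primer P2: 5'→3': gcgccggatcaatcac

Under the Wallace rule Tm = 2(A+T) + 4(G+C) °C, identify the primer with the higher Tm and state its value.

Primer P1, 56°C

Primer P1: A+T=10, G+C=9 → Tm = 2(10)+4(9) = 56°C
Primer P2: A+T=6, G+C=10 → Tm = 2(6)+4(10) = 52°C
56°C vs 52°C → primer P1 is higher.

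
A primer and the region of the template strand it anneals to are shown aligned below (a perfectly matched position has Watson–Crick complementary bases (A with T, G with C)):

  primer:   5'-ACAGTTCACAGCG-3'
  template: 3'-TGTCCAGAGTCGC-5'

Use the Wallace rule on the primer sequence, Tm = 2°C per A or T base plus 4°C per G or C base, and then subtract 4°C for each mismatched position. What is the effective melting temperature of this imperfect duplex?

32°C

Primer base counts: A=4, T=2, G=3, C=4 → A+T=6, G+C=7
Perfect-match Tm = 2(6) + 4(7) = 12 + 28 = 40°C
Mismatches (positions where the bases are not complementary): 2 (at positions 5, 8)
Effective Tm = 40 − 2×4 = 40 − 8 = 32°C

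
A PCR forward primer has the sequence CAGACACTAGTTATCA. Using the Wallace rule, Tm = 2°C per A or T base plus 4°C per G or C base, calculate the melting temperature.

Counting bases: T=4, A=6, G=2, C=4
A+T = 10, G+C = 6
Tm = 4·6 + 2·10 = 24 + 20 = 44°C

44°C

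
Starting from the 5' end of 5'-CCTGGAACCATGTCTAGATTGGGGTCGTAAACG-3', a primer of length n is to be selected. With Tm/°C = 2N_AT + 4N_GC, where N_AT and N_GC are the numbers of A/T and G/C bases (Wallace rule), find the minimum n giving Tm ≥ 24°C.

n = 8

First 7 bases: CCTGGAA → Tm = 22°C (< 24°C)
First 8 bases: CCTGGAAC → Tm = 26°C (≥ 24°C)
Each additional base adds 2°C (A/T) or 4°C (G/C), so Tm is non-decreasing in n; n = 8 is the first length to reach 24°C.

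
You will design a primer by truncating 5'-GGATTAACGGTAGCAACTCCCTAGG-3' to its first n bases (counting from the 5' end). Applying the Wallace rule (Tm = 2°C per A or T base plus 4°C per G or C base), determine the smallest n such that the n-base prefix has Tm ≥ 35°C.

First 12 bases: GGATTAACGGTA → Tm = 34°C (< 35°C)
First 13 bases: GGATTAACGGTAG → Tm = 38°C (≥ 35°C)
Each additional base adds 2°C (A/T) or 4°C (G/C), so Tm is non-decreasing in n; n = 13 is the first length to reach 35°C.

n = 13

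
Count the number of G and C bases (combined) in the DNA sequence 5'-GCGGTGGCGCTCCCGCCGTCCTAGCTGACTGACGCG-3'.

Scanning the sequence gives G=13, A=3, C=14, T=6.
G+C = 13 + 14 = 27

27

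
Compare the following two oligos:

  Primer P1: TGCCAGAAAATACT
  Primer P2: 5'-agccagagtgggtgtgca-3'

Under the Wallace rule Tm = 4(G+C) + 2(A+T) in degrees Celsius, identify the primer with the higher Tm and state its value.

Primer P1: A+T=9, G+C=5 → Tm = 2(9)+4(5) = 38°C
Primer P2: A+T=7, G+C=11 → Tm = 2(7)+4(11) = 58°C
38°C vs 58°C → primer P2 is higher.

Primer P2, 58°C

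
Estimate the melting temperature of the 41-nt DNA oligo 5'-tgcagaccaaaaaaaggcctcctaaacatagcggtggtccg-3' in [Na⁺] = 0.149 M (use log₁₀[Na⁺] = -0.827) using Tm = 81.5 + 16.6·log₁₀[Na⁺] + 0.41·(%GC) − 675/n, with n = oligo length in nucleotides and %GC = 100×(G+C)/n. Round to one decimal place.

Length n = 41. Counting bases: T=6, C=11, A=14, G=10
G+C = 21, so %GC = 21/41 × 100 = 51.22%
Salt term: 16.6 × (-0.827) = -13.728
GC term: 0.41 × 51.22 = 21; length term: −675/41 = −16.463
Tm = 81.5 + (-13.728) + 21 − 16.463 = 72.309 → 72.3°C

72.3°C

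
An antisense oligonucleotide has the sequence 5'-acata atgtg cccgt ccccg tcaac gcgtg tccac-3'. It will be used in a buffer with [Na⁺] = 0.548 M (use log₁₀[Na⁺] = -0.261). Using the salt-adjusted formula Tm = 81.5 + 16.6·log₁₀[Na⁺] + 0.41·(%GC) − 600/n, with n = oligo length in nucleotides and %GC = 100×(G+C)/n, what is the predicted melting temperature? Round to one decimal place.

84.6°C

Length n = 35. Scanning the sequence gives A=7, C=14, G=7, T=7.
G+C = 21, so %GC = 21/35 × 100 = 60%
Salt term: 16.6 × (-0.261) = -4.333
GC term: 0.41 × 60 = 24.6; length term: −600/35 = −17.143
Tm = 81.5 + (-4.333) + 24.6 − 17.143 = 84.624 → 84.6°C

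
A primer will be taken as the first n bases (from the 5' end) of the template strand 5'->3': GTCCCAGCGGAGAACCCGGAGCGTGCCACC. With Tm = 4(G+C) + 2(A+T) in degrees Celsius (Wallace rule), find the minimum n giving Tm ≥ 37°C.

First 10 bases: GTCCCAGCGG → Tm = 36°C (< 37°C)
First 11 bases: GTCCCAGCGGA → Tm = 38°C (≥ 37°C)
Since every base adds ≥2°C, Tm only increases with n, so the threshold is first crossed at n = 11.

n = 11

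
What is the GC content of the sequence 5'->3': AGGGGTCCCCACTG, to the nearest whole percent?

Counting bases: C=5, G=5, T=2, A=2
G+C = 5 + 5 = 10 out of 14 bases
%GC = 10/14 × 100 = 71.43% ≈ 71%

71%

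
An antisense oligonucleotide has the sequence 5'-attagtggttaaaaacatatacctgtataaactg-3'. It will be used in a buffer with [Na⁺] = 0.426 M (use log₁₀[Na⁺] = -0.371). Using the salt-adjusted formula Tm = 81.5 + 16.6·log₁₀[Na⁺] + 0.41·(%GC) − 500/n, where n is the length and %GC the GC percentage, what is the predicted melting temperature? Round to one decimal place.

71.5°C

Length n = 34. C=4, G=5, T=11, A=14
G+C = 9, so %GC = 9/34 × 100 = 26.471%
Salt term: 16.6 × (-0.371) = -6.159
GC term: 0.41 × 26.471 = 10.853; length term: −500/34 = −14.706
Tm = 81.5 + (-6.159) + 10.853 − 14.706 = 71.488 → 71.5°C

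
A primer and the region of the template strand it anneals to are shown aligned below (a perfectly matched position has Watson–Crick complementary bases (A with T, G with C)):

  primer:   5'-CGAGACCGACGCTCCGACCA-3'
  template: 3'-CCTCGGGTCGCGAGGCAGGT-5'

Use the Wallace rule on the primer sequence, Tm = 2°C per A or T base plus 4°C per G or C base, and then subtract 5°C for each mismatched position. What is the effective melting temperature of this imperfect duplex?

Primer base counts: A=5, T=1, G=5, C=9 → A+T=6, G+C=14
Perfect-match Tm = 2(6) + 4(14) = 12 + 56 = 68°C
Mismatches (positions where the bases are not complementary): 5 (at positions 1, 5, 8, 9, 17)
Effective Tm = 68 − 5×5 = 68 − 25 = 43°C

43°C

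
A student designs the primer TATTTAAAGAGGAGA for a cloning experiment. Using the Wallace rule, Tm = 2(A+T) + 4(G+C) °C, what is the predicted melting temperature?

Counting bases: A=7, T=4, C=0, G=4
AT pairs contribute 11, GC pairs contribute 4.
Tm = 2(11) + 4(4) = 22 + 16 = 38°C

38°C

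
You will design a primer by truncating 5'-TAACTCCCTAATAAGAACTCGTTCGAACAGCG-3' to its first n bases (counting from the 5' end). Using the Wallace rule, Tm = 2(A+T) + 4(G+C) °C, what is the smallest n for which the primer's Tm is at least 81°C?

n = 30

First 29 bases: TAACTCCCTAATAAGAACTCGTTCGAACA → Tm = 80°C (< 81°C)
First 30 bases: TAACTCCCTAATAAGAACTCGTTCGAACAG → Tm = 84°C (≥ 81°C)
Each additional base adds 2°C (A/T) or 4°C (G/C), so Tm is non-decreasing in n; n = 30 is the first length to reach 81°C.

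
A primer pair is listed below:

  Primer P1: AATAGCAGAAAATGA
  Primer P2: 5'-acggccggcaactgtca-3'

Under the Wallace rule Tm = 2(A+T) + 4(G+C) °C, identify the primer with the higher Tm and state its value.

Primer P2, 56°C

Primer P1: A+T=11, G+C=4 → Tm = 2(11)+4(4) = 38°C
Primer P2: A+T=6, G+C=11 → Tm = 2(6)+4(11) = 56°C
38°C vs 56°C → primer P2 is higher.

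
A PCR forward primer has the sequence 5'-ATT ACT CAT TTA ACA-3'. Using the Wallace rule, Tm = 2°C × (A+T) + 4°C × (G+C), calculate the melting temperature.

36°C

Counting bases: C=3, T=6, A=6, G=0
A+T = 12, G+C = 3
Tm = 2(12) + 4(3) = 24 + 12 = 36°C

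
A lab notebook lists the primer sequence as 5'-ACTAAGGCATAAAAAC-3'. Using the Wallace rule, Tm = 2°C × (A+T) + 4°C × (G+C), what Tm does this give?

Scanning the sequence gives C=3, G=2, T=2, A=9.
So N_AT = 11 and N_GC = 5.
Tm = 2×11 + 4×5 = 42°C

42°C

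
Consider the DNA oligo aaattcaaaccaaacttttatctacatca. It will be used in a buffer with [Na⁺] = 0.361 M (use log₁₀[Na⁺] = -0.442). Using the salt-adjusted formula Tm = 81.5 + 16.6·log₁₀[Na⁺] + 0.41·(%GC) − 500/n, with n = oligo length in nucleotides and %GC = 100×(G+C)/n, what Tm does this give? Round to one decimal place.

66.8°C

Length n = 29. C=7, T=9, A=13, G=0
G+C = 7, so %GC = 7/29 × 100 = 24.138%
Salt term: 16.6 × (-0.442) = -7.337
GC term: 0.41 × 24.138 = 9.897; length term: −500/29 = −17.241
Tm = 81.5 + (-7.337) + 9.897 − 17.241 = 66.819 → 66.8°C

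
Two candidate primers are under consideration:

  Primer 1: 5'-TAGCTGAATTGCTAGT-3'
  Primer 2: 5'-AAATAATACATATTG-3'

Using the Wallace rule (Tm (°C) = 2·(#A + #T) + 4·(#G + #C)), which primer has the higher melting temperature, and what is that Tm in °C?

Primer 1: A+T=10, G+C=6 → Tm = 2(10)+4(6) = 44°C
Primer 2: A+T=13, G+C=2 → Tm = 2(13)+4(2) = 34°C
44°C vs 34°C → primer 1 is higher.

Primer 1, 44°C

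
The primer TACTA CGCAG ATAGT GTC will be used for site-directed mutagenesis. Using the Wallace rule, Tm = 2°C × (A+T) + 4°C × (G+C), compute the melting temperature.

52°C

G=4, A=5, T=5, C=4
A+T = 10, G+C = 8
Tm = 2(10) + 4(8) = 20 + 32 = 52°C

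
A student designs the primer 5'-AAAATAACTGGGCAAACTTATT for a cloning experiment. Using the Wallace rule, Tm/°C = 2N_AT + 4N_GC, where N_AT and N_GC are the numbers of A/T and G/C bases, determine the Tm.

56°C

A=10, T=6, C=3, G=3
A+T = 16, G+C = 6
Tm = 2(16) + 4(6) = 32 + 24 = 56°C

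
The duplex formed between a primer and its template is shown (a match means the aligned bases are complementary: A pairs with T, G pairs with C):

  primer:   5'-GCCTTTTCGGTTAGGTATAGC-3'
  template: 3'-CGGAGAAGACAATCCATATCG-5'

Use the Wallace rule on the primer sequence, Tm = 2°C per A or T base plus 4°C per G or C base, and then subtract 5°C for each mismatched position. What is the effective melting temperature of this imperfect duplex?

Primer base counts: A=3, T=8, G=6, C=4 → A+T=11, G+C=10
Perfect-match Tm = 2(11) + 4(10) = 22 + 40 = 62°C
Mismatches (positions where the bases are not complementary): 2 (at positions 5, 9)
Effective Tm = 62 − 2×5 = 62 − 10 = 52°C

52°C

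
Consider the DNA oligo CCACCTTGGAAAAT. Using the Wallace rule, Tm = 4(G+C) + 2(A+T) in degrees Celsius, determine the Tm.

Scanning the sequence gives A=5, C=4, T=3, G=2.
AT pairs contribute 8, GC pairs contribute 6.
Tm = 2(8) + 4(6) = 16 + 24 = 40°C

40°C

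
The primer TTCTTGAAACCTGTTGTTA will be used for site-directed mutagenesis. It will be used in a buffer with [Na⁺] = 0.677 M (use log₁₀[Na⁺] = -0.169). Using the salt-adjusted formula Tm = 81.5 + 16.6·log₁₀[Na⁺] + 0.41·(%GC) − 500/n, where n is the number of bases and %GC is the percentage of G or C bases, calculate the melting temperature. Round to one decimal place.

65.3°C

Length n = 19. Scanning the sequence gives G=3, C=3, A=4, T=9.
G+C = 6, so %GC = 6/19 × 100 = 31.579%
Salt term: 16.6 × (-0.169) = -2.805
GC term: 0.41 × 31.579 = 12.947; length term: −500/19 = −26.316
Tm = 81.5 + (-2.805) + 12.947 − 26.316 = 65.326 → 65.3°C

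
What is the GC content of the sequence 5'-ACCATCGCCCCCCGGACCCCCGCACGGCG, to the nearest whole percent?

83%

Counting bases: A=4, T=1, G=7, C=17
G+C = 7 + 17 = 24 out of 29 bases
%GC = 24/29 × 100 = 82.76% ≈ 83%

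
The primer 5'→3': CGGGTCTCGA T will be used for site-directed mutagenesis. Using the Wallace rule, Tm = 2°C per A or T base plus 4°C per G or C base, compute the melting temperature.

Base counts: T=3, C=3, A=1, G=4
AT pairs contribute 4, GC pairs contribute 7.
Tm = 2(4) + 4(7) = 8 + 28 = 36°C

36°C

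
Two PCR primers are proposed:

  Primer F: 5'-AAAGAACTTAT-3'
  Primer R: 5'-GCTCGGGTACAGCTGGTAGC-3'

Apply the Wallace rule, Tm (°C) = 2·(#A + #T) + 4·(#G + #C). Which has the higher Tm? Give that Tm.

Primer F: A+T=9, G+C=2 → Tm = 2(9)+4(2) = 26°C
Primer R: A+T=7, G+C=13 → Tm = 2(7)+4(13) = 66°C
26°C vs 66°C → primer R is higher.

Primer R, 66°C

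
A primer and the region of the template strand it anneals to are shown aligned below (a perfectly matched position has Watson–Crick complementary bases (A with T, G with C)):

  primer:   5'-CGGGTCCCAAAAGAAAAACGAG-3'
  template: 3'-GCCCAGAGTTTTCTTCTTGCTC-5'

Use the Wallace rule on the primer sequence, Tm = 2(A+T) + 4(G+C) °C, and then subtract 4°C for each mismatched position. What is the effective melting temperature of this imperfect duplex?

58°C

Primer base counts: A=10, T=1, G=6, C=5 → A+T=11, G+C=11
Perfect-match Tm = 2(11) + 4(11) = 22 + 44 = 66°C
Mismatches (positions where the bases are not complementary): 2 (at positions 7, 16)
Effective Tm = 66 − 2×4 = 66 − 8 = 58°C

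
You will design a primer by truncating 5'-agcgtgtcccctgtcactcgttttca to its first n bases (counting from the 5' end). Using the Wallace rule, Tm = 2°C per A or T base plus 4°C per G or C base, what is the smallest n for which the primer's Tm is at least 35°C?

n = 11

First 10 bases: AGCGTGTCCC → Tm = 34°C (< 35°C)
First 11 bases: AGCGTGTCCCC → Tm = 38°C (≥ 35°C)
Since every base adds ≥2°C, Tm only increases with n, so the threshold is first crossed at n = 11.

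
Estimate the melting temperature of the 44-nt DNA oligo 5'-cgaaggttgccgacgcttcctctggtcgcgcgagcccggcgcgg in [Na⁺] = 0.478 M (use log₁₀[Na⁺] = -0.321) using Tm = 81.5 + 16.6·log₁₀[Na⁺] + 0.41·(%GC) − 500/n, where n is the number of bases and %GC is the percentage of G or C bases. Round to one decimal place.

95.6°C

Length n = 44. Scanning the sequence gives A=4, T=7, C=16, G=17.
G+C = 33, so %GC = 33/44 × 100 = 75%
Salt term: 16.6 × (-0.321) = -5.329
GC term: 0.41 × 75 = 30.75; length term: −500/44 = −11.364
Tm = 81.5 + (-5.329) + 30.75 − 11.364 = 95.557 → 95.6°C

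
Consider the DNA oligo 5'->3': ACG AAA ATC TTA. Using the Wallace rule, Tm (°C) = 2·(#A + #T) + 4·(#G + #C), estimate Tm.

30°C

Counting bases: C=2, A=6, G=1, T=3
A+T = 9, G+C = 3
Tm = 2×9 + 4×3 = 30°C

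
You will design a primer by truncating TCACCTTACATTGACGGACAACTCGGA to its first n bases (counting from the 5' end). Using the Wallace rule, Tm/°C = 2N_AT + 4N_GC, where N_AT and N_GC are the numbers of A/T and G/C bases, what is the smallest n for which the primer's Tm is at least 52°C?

First 17 bases: TCACCTTACATTGACGG → Tm = 50°C (< 52°C)
First 18 bases: TCACCTTACATTGACGGA → Tm = 52°C (≥ 52°C)
Since every base adds ≥2°C, Tm only increases with n, so the threshold is first crossed at n = 18.

n = 18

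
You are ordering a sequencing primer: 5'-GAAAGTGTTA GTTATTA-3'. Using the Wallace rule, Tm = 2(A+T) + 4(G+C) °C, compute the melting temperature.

Counting bases: T=7, C=0, A=6, G=4
So N_AT = 13 and N_GC = 4.
Tm = 4·4 + 2·13 = 16 + 26 = 42°C

42°C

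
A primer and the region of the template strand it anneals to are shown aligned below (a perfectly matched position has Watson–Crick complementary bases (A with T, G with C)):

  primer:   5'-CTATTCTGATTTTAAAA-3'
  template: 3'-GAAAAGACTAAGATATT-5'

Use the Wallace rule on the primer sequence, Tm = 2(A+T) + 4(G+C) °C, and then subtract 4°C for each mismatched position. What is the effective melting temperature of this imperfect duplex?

28°C

Primer base counts: A=6, T=8, G=1, C=2 → A+T=14, G+C=3
Perfect-match Tm = 2(14) + 4(3) = 28 + 12 = 40°C
Mismatches (positions where the bases are not complementary): 3 (at positions 3, 12, 15)
Effective Tm = 40 − 3×4 = 40 − 12 = 28°C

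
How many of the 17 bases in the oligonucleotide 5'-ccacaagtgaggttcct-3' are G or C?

9

Base counts: G=4, A=4, C=5, T=4
G+C = 4 + 5 = 9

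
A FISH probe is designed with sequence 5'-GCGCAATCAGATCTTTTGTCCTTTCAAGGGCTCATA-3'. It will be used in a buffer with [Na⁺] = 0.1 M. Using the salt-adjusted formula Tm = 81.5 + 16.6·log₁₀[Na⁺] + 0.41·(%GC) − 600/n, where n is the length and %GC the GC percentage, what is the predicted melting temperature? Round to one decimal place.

Length n = 36. A=8, T=12, C=9, G=7
G+C = 16, so %GC = 16/36 × 100 = 44.444%
Salt term: 16.6 × (-1) = -16.6
GC term: 0.41 × 44.444 = 18.222; length term: −600/36 = −16.667
Tm = 81.5 + (-16.6) + 18.222 − 16.667 = 66.455 → 66.5°C

66.5°C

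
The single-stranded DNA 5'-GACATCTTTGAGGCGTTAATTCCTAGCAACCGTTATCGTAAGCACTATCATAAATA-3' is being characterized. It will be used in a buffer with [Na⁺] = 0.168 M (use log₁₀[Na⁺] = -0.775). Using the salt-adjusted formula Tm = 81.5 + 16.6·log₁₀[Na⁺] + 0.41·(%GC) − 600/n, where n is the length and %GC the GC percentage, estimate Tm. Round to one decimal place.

73.3°C

Length n = 56. Base counts: G=9, T=17, C=12, A=18
G+C = 21, so %GC = 21/56 × 100 = 37.5%
Salt term: 16.6 × (-0.775) = -12.865
GC term: 0.41 × 37.5 = 15.375; length term: −600/56 = −10.714
Tm = 81.5 + (-12.865) + 15.375 − 10.714 = 73.296 → 73.3°C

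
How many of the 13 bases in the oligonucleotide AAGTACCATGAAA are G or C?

4

A=7, G=2, T=2, C=2
Total G or C: 2 + 2 = 4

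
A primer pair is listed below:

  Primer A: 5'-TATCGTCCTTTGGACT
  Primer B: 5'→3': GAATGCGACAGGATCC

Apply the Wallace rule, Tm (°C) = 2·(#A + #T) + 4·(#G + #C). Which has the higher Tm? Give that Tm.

Primer A: A+T=9, G+C=7 → Tm = 2(9)+4(7) = 46°C
Primer B: A+T=7, G+C=9 → Tm = 2(7)+4(9) = 50°C
46°C vs 50°C → primer B is higher.

Primer B, 50°C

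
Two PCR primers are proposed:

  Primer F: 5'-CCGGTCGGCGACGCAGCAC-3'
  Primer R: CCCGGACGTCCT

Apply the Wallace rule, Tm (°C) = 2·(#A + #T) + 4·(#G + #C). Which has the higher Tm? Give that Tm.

Primer F, 68°C

Primer F: A+T=4, G+C=15 → Tm = 2(4)+4(15) = 68°C
Primer R: A+T=3, G+C=9 → Tm = 2(3)+4(9) = 42°C
68°C vs 42°C → primer F is higher.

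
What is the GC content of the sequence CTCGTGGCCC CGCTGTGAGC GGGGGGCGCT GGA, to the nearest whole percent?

79%

Counting bases: A=2, T=5, G=16, C=10
G+C = 16 + 10 = 26 out of 33 bases
%GC = 26/33 × 100 = 78.79% ≈ 79%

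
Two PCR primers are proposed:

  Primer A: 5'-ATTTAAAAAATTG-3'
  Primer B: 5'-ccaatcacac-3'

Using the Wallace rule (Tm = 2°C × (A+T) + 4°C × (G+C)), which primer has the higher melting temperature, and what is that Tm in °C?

Primer B, 30°C

Primer A: A+T=12, G+C=1 → Tm = 2(12)+4(1) = 28°C
Primer B: A+T=5, G+C=5 → Tm = 2(5)+4(5) = 30°C
28°C vs 30°C → primer B is higher.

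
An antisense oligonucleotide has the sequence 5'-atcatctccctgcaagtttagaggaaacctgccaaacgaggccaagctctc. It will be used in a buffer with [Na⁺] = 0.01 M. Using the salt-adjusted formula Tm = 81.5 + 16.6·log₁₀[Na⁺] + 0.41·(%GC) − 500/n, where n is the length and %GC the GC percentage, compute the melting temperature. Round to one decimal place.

Length n = 51. Base counts: G=10, T=10, A=15, C=16
G+C = 26, so %GC = 26/51 × 100 = 50.98%
Salt term: 16.6 × (-2) = -33.2
GC term: 0.41 × 50.98 = 20.902; length term: −500/51 = −9.804
Tm = 81.5 + (-33.2) + 20.902 − 9.804 = 59.398 → 59.4°C

59.4°C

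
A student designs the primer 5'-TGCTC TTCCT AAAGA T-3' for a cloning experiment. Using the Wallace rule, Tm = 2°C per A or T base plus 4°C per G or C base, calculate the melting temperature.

C=4, G=2, T=6, A=4
AT pairs contribute 10, GC pairs contribute 6.
Tm = 2(10) + 4(6) = 20 + 24 = 44°C

44°C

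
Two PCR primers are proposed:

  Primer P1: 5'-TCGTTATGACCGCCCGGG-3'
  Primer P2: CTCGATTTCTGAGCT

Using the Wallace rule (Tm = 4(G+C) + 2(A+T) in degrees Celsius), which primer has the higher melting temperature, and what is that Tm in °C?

Primer P1: A+T=6, G+C=12 → Tm = 2(6)+4(12) = 60°C
Primer P2: A+T=8, G+C=7 → Tm = 2(8)+4(7) = 44°C
60°C vs 44°C → primer P1 is higher.

Primer P1, 60°C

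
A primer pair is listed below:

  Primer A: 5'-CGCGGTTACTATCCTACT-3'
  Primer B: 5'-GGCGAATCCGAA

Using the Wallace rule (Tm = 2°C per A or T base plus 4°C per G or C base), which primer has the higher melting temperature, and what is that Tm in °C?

Primer A, 54°C

Primer A: A+T=9, G+C=9 → Tm = 2(9)+4(9) = 54°C
Primer B: A+T=5, G+C=7 → Tm = 2(5)+4(7) = 38°C
54°C vs 38°C → primer A is higher.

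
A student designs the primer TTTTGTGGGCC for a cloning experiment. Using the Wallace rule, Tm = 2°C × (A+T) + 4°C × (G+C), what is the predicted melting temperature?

34°C

G=4, T=5, A=0, C=2
AT pairs contribute 5, GC pairs contribute 6.
Tm = 4·6 + 2·5 = 24 + 10 = 34°C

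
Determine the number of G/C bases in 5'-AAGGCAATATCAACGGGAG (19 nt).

9

Scanning the sequence gives A=8, T=2, G=6, C=3.
G+C = 6 + 3 = 9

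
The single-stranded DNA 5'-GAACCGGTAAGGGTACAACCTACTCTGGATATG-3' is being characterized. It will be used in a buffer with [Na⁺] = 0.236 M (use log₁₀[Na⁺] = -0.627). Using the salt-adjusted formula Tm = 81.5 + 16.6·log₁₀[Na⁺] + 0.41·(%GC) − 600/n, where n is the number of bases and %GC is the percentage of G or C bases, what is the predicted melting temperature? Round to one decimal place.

72.8°C

Length n = 33. Counting bases: G=9, C=7, A=10, T=7
G+C = 16, so %GC = 16/33 × 100 = 48.485%
Salt term: 16.6 × (-0.627) = -10.408
GC term: 0.41 × 48.485 = 19.879; length term: −600/33 = −18.182
Tm = 81.5 + (-10.408) + 19.879 − 18.182 = 72.789 → 72.8°C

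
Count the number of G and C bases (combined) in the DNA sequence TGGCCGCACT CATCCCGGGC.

Counting bases: G=6, T=3, A=2, C=9
Total G or C: 6 + 9 = 15

15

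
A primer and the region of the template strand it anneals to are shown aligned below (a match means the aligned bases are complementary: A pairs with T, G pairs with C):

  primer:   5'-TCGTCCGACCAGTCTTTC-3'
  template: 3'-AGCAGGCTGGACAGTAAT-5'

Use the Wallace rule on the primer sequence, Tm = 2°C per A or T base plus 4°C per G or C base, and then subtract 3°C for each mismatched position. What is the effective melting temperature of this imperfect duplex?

Primer base counts: A=2, T=6, G=3, C=7 → A+T=8, G+C=10
Perfect-match Tm = 2(8) + 4(10) = 16 + 40 = 56°C
Mismatches (positions where the bases are not complementary): 3 (at positions 11, 15, 18)
Effective Tm = 56 − 3×3 = 56 − 9 = 47°C

47°C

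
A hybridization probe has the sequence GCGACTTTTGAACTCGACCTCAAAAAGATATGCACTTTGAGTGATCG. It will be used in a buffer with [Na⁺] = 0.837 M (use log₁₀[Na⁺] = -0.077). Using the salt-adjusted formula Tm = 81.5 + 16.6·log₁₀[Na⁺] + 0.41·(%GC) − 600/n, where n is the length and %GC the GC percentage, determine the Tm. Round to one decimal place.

Length n = 47. A=14, T=13, C=10, G=10
G+C = 20, so %GC = 20/47 × 100 = 42.553%
Salt term: 16.6 × (-0.077) = -1.278
GC term: 0.41 × 42.553 = 17.447; length term: −600/47 = −12.766
Tm = 81.5 + (-1.278) + 17.447 − 12.766 = 84.903 → 84.9°C

84.9°C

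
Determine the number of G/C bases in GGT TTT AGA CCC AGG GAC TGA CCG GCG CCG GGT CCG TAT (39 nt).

Scanning the sequence gives G=14, A=6, C=11, T=8.
G+C = 14 + 11 = 25

25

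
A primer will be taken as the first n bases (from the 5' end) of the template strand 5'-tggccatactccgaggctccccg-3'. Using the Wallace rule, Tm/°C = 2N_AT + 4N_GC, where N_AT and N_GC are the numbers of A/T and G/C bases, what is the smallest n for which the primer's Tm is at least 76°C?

First 22 bases: TGGCCATACTCCGAGGCTCCCC → Tm = 74°C (< 76°C)
First 23 bases: TGGCCATACTCCGAGGCTCCCCG → Tm = 78°C (≥ 76°C)
Since every base adds ≥2°C, Tm only increases with n, so the threshold is first crossed at n = 23.

n = 23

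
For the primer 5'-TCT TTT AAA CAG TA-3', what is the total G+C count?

Scanning the sequence gives T=6, C=2, A=5, G=1.
Total G or C: 1 + 2 = 3

3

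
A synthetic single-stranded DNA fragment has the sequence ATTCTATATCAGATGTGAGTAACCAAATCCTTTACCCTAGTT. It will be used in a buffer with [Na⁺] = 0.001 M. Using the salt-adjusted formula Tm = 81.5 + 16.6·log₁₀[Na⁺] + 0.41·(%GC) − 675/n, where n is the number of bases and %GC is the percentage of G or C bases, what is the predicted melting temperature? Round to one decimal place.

29.3°C

Length n = 42. Scanning the sequence gives C=9, A=13, T=15, G=5.
G+C = 14, so %GC = 14/42 × 100 = 33.333%
Salt term: 16.6 × (-3) = -49.8
GC term: 0.41 × 33.333 = 13.667; length term: −675/42 = −16.071
Tm = 81.5 + (-49.8) + 13.667 − 16.071 = 29.296 → 29.3°C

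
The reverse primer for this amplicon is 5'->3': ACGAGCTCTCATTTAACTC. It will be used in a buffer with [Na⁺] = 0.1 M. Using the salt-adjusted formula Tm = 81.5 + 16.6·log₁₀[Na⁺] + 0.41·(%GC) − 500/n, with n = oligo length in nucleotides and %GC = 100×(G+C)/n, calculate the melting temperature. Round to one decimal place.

55.8°C

Length n = 19. Base counts: A=5, T=6, G=2, C=6
G+C = 8, so %GC = 8/19 × 100 = 42.105%
Salt term: 16.6 × (-1) = -16.6
GC term: 0.41 × 42.105 = 17.263; length term: −500/19 = −26.316
Tm = 81.5 + (-16.6) + 17.263 − 26.316 = 55.847 → 55.8°C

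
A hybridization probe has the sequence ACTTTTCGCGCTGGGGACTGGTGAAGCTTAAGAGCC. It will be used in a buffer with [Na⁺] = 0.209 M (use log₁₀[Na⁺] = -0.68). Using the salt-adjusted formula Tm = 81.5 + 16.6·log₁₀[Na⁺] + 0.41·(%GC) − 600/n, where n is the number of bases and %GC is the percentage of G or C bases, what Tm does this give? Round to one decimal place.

76.3°C

Length n = 36. Scanning the sequence gives A=7, G=12, T=9, C=8.
G+C = 20, so %GC = 20/36 × 100 = 55.556%
Salt term: 16.6 × (-0.68) = -11.288
GC term: 0.41 × 55.556 = 22.778; length term: −600/36 = −16.667
Tm = 81.5 + (-11.288) + 22.778 − 16.667 = 76.323 → 76.3°C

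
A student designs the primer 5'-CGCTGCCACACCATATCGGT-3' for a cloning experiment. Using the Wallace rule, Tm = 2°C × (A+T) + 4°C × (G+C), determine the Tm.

64°C

Scanning the sequence gives C=8, A=4, G=4, T=4.
AT pairs contribute 8, GC pairs contribute 12.
Tm = 2×8 + 4×12 = 64°C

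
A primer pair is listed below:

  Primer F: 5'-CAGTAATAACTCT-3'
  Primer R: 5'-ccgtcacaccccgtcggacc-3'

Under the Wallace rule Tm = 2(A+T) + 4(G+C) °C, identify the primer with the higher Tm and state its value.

Primer F: A+T=9, G+C=4 → Tm = 2(9)+4(4) = 34°C
Primer R: A+T=5, G+C=15 → Tm = 2(5)+4(15) = 70°C
34°C vs 70°C → primer R is higher.

Primer R, 70°C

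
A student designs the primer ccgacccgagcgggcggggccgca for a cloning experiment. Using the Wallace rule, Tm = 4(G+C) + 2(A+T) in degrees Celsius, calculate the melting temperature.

Counting bases: T=0, C=10, G=11, A=3
AT pairs contribute 3, GC pairs contribute 21.
Tm = 4·21 + 2·3 = 84 + 6 = 90°C

90°C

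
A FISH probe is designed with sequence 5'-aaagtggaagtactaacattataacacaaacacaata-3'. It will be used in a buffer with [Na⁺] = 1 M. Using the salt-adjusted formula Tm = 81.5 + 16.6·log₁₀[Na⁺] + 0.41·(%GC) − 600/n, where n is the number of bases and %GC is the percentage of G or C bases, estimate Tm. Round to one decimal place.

76.4°C

Length n = 37. T=7, C=6, G=4, A=20
G+C = 10, so %GC = 10/37 × 100 = 27.027%
Salt term: 16.6 × (0) = 0
GC term: 0.41 × 27.027 = 11.081; length term: −600/37 = −16.216
Tm = 81.5 + (0) + 11.081 − 16.216 = 76.365 → 76.4°C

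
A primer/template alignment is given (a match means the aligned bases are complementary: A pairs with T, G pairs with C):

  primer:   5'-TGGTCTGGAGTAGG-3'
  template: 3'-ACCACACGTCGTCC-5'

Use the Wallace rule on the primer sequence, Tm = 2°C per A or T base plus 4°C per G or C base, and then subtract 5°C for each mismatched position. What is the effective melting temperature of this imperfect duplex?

29°C

Primer base counts: A=2, T=4, G=7, C=1 → A+T=6, G+C=8
Perfect-match Tm = 2(6) + 4(8) = 12 + 32 = 44°C
Mismatches (positions where the bases are not complementary): 3 (at positions 5, 8, 11)
Effective Tm = 44 − 3×5 = 44 − 15 = 29°C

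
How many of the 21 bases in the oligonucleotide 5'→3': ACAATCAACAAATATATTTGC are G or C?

5

Counting bases: C=4, T=6, A=10, G=1
Total G or C: 1 + 4 = 5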